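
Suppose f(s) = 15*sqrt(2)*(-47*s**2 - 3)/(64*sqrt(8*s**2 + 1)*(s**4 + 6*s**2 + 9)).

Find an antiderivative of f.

An antiderivative is F(s) = -15*s*sqrt(4*s**2 + 1/2)/(16*(2*s**2 + 6)).

For F(s) to be correct the identity F'(s) - f(s) = 0 must hold.
Check: d/ds[-15*s*sqrt(4*s**2 + 1/2)/(16*(2*s**2 + 6))] = (-705*sqrt(2)*s**2 - 45*sqrt(2))/(64*s**4*sqrt(8*s**2 + 1) + 384*s**2*sqrt(8*s**2 + 1) + 576*sqrt(8*s**2 + 1)), which equals f(s).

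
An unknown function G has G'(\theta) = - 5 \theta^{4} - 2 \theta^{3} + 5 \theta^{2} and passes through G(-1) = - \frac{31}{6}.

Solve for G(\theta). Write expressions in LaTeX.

The integrand splits into summands that can be handled one at a time.
A general antiderivative is - \theta^{5} - \frac{\theta^{4}}{2} + \frac{5 \theta^{3}}{3} - 3 + C.
The condition gives C = - \frac{31}{6} - (- \frac{25}{6}) = -1.
So G(\theta) = - \theta^{5} - \frac{\theta^{4}}{2} + \frac{5 \theta^{3}}{3} - 4.
Check: d/d\theta[- \theta^{5} - \frac{\theta^{4}}{2} + \frac{5 \theta^{3}}{3} - 4] = - 5 \theta^{4} - 2 \theta^{3} + 5 \theta^{2} = G'(\theta).

G(\theta) = - \theta^{5} - \frac{\theta^{4}}{2} + \frac{5 \theta^{3}}{3} - 4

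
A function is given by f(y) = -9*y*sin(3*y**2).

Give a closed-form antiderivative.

An antiderivative is F(y) = 3*cos(3*y**2)/2.

f matches the chain-rule pattern g'(h)*h' with inner function h(y) = 3*y**2; substituting u = h(y) collapses the integral.
Check: d/dy[3*cos(3*y**2)/2] = -9*y*sin(3*y**2) = f(y).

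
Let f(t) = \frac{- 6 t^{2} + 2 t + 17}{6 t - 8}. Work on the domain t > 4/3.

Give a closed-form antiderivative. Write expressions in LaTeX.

An antiderivative is F(t) = - \frac{t^{2}}{2} - t + \frac{3 \log{\left(3 t - 4 \right)}}{2}.

A first test for any F(t): its t-derivative must equal f(t) identically.
Check: d/dt[- \frac{t^{2}}{2} - t + \frac{3 \log{\left(3 t - 4 \right)}}{2}] = \frac{- 6 t^{2} + 2 t + 17}{6 t - 8} = f(t).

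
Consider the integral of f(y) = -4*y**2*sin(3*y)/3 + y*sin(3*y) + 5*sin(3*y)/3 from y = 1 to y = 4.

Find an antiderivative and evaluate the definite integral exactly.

The integrand splits into summands that can be handled one at a time.
F(y) = 4*y**2*cos(3*y)/9 - 8*y*sin(3*y)/27 - y*cos(3*y)/3 + sin(3*y)/9 - 53*cos(3*y)/81 is an antiderivative of f.
Check: d/dy[4*y**2*cos(3*y)/9 - 8*y*sin(3*y)/27 - y*cos(3*y)/3 + sin(3*y)/9 - 53*cos(3*y)/81] = -4*y**2*sin(3*y)/3 + y*sin(3*y) + 5*sin(3*y)/3 = f(y).
F(4) = -29*sin(12)/27 + 415*cos(12)/81; F(1) = -5*sin(3)/27 - 44*cos(3)/81.
Integral = F(4) - F(1) = 44*cos(3)/81 + 5*sin(3)/27 - 29*sin(12)/27 + 415*cos(12)/81.

Antiderivative: F(y) = 4*y**2*cos(3*y)/9 - 8*y*sin(3*y)/27 - y*cos(3*y)/3 + sin(3*y)/9 - 53*cos(3*y)/81; value = 44*cos(3)/81 + 5*sin(3)/27 - 29*sin(12)/27 + 415*cos(12)/81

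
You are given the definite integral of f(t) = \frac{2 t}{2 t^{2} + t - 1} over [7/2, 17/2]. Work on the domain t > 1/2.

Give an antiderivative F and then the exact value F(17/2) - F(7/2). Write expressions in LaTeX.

Antiderivative: F(t) = \frac{\log{\left(t - \frac{1}{2} \right)} + 2 \log{\left(t + 1 \right)}}{3}; value = - \frac{2 \log{\left(\frac{9}{2} \right)}}{3} - \frac{\log{\left(3 \right)}}{3} + \frac{\log{\left(8 \right)}}{3} + \frac{2 \log{\left(\frac{19}{2} \right)}}{3}

Factor the denominator (\left(t + 1\right) \left(2 t - 1\right)) and decompose: f = \frac{2}{3 \left(2 t - 1\right)} + \frac{2}{3 \left(t + 1\right)}; each piece integrates to a log, atan, or power term.
F(t) = \frac{\log{\left(t - \frac{1}{2} \right)} + 2 \log{\left(t + 1 \right)}}{3} is an antiderivative of f.
Check: d/dt[\frac{\log{\left(t - \frac{1}{2} \right)} + 2 \log{\left(t + 1 \right)}}{3}] = \frac{2 t}{2 t^{2} + t - 1} = f(t).
F(17/2) = \frac{\log{\left(8 \right)}}{3} + \frac{2 \log{\left(\frac{19}{2} \right)}}{3}; F(7/2) = \frac{\log{\left(3 \right)}}{3} + \frac{2 \log{\left(\frac{9}{2} \right)}}{3}.
Integral = F(17/2) - F(7/2) = - \frac{2 \log{\left(\frac{9}{2} \right)}}{3} - \frac{\log{\left(3 \right)}}{3} + \frac{\log{\left(8 \right)}}{3} + \frac{2 \log{\left(\frac{19}{2} \right)}}{3}.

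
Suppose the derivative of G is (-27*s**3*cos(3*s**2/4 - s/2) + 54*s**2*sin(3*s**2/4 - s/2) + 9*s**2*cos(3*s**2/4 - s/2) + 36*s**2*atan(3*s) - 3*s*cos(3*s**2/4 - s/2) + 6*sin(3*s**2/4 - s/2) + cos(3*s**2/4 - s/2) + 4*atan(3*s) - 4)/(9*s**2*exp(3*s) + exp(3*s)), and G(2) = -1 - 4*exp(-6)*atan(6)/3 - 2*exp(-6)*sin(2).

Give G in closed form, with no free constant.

G'(s) has the shape u'v + uv' for u = -2*sin(3*s**2/4 - s/2) - 4*atan(3*s)/3 and v = exp(-3*s) — it is the derivative of the product u*v.
A general antiderivative is 2*(-sin(3*s**2/4 - s/2) - 2*atan(3*s)/3)*exp(-3*s) + C.
The condition gives C = -1 - 4*exp(-6)*atan(6)/3 - 2*exp(-6)*sin(2) - (-4*exp(-6)*atan(6)/3 - 2*exp(-6)*sin(2)) = -1.
So G(s) = (-3*exp(3*s) - 6*sin(3*s**2/4 - s/2) - 4*atan(3*s))*exp(-3*s)/3.
Check: d/ds[(-3*exp(3*s) - 6*sin(3*s**2/4 - s/2) - 4*atan(3*s))*exp(-3*s)/3] = (-27*s**3*cos(3*s**2/4 - s/2) + 54*s**2*sin(3*s**2/4 - s/2) + 9*s**2*cos(3*s**2/4 - s/2) + 36*s**2*atan(3*s) - 3*s*cos(3*s**2/4 - s/2) + 6*sin(3*s**2/4 - s/2) + cos(3*s**2/4 - s/2) + 4*atan(3*s) - 4)/(9*s**2*exp(3*s) + exp(3*s)) = G'(s).

G(s) = (-3*exp(3*s) - 6*sin(3*s**2/4 - s/2) - 4*atan(3*s))*exp(-3*s)/3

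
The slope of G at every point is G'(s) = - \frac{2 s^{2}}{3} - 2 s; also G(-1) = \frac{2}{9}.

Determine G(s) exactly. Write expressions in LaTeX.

G(s) = - \frac{2 s^{3} + 9 s^{2} - 9}{9}

Integrate term by term and add the pieces.
A general antiderivative is - \frac{2 s^{3}}{9} - s^{2} + C.
The condition gives C = \frac{2}{9} - (- \frac{7}{9}) = 1.
So G(s) = - \frac{2 s^{3} + 9 s^{2} - 9}{9}.
Check: d/ds[- \frac{2 s^{3} + 9 s^{2} - 9}{9}] = - \frac{2 s^{2}}{3} - 2 s = G'(s).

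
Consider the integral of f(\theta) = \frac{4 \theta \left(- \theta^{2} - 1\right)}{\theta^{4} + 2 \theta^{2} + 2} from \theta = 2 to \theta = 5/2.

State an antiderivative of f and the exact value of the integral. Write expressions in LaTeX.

Antiderivative: F(\theta) = - \log{\left(\theta^{4} + 2 \theta^{2} + 2 \right)}; value = - \log{\left(\frac{857}{16} \right)} + \log{\left(26 \right)}

The substitution u = \theta^{4} + 2 \theta^{2} + 2 works: f is exactly (dF/du)*(du/d\theta) for that inner function.
F(\theta) = - \log{\left(\theta^{4} + 2 \theta^{2} + 2 \right)} is an antiderivative of f.
Check: d/d\theta[- \log{\left(\theta^{4} + 2 \theta^{2} + 2 \right)}] = \frac{- 4 \theta^{3} - 4 \theta}{\theta^{4} + 2 \theta^{2} + 2}, which equals f(\theta).
F(5/2) = - \log{\left(\frac{857}{16} \right)}; F(2) = - \log{\left(26 \right)}.
Integral = F(5/2) - F(2) = - \log{\left(\frac{857}{16} \right)} + \log{\left(26 \right)}.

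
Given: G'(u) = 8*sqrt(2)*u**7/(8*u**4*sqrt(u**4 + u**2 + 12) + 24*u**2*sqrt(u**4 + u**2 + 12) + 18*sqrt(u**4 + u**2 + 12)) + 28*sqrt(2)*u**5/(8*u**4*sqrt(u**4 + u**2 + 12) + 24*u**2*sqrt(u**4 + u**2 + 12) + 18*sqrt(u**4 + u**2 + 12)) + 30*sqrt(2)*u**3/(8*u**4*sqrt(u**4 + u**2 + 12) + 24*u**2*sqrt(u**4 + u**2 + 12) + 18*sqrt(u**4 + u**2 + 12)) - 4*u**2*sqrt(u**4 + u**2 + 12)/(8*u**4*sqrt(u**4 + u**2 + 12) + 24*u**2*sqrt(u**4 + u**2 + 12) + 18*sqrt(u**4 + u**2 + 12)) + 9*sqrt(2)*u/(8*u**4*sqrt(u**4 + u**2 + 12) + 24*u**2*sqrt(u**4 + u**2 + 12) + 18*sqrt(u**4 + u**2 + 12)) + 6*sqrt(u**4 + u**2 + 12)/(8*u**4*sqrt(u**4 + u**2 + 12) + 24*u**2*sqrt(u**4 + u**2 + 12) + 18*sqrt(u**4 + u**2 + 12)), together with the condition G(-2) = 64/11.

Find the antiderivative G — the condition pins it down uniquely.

G(u) = (2*sqrt(2)*u**2*sqrt(u**4 + u**2 + 12) + 8*u**2 + 2*u + 3*sqrt(2)*sqrt(u**4 + u**2 + 12) + 12)/(2*(2*u**2 + 3))

Integrate term by term and add the pieces.
A general antiderivative is u/(2*u**2 + 3) + sqrt(u**4/2 + u**2/2 + 6) + C.
The condition gives C = 64/11 - (42/11) = 2.
So G(u) = (2*sqrt(2)*u**2*sqrt(u**4 + u**2 + 12) + 8*u**2 + 2*u + 3*sqrt(2)*sqrt(u**4 + u**2 + 12) + 12)/(2*(2*u**2 + 3)).
Check: d/du[(2*sqrt(2)*u**2*sqrt(u**4 + u**2 + 12) + 8*u**2 + 2*u + 3*sqrt(2)*sqrt(u**4 + u**2 + 12) + 12)/(2*(2*u**2 + 3))] = (8*sqrt(2)*u**7 + 28*sqrt(2)*u**5 + 30*sqrt(2)*u**3 - 4*u**2*sqrt(u**4 + u**2 + 12) + 9*sqrt(2)*u + 6*sqrt(u**4 + u**2 + 12))/(8*u**4*sqrt(u**4 + u**2 + 12) + 24*u**2*sqrt(u**4 + u**2 + 12) + 18*sqrt(u**4 + u**2 + 12)), which equals G'(u).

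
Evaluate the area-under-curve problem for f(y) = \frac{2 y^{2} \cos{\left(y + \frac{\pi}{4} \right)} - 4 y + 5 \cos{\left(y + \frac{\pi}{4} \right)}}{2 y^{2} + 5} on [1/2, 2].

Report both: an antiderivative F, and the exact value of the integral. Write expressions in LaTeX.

Antiderivative: F(y) = - \log{\left(2 y^{2} + 5 \right)} + \sin{\left(y + \frac{\pi}{4} \right)}; value = - \log{\left(13 \right)} - \sin{\left(\frac{1}{2} + \frac{\pi}{4} \right)} + \sin{\left(\frac{\pi}{4} + 2 \right)} + \log{\left(\frac{11}{2} \right)}

Since d/dy undoes antidifferentiation here, F'(y) = f(y) is required of F(y).
F(y) = - \log{\left(2 y^{2} + 5 \right)} + \sin{\left(y + \frac{\pi}{4} \right)} is an antiderivative of f.
Check: d/dy[- \log{\left(2 y^{2} + 5 \right)} + \sin{\left(y + \frac{\pi}{4} \right)}] = \frac{2 y^{2} \cos{\left(y + \frac{\pi}{4} \right)} - 4 y + 5 \cos{\left(y + \frac{\pi}{4} \right)}}{2 y^{2} + 5} = f(y).
F(2) = - \log{\left(13 \right)} + \sin{\left(\frac{\pi}{4} + 2 \right)}; F(1/2) = - \log{\left(\frac{11}{2} \right)} + \sin{\left(\frac{1}{2} + \frac{\pi}{4} \right)}.
Integral = F(2) - F(1/2) = - \log{\left(13 \right)} - \sin{\left(\frac{1}{2} + \frac{\pi}{4} \right)} + \sin{\left(\frac{\pi}{4} + 2 \right)} + \log{\left(\frac{11}{2} \right)}.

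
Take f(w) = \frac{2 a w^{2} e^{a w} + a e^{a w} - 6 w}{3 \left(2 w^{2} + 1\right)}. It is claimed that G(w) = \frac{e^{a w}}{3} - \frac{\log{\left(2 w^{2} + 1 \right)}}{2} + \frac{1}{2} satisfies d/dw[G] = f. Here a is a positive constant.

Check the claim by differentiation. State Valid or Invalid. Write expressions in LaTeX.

d/dw[G] = \frac{2 a w^{2} e^{a w} + a e^{a w} - 6 w}{6 w^{2} + 3}
This equals f(w) exactly, so the claim holds.

Valid. The derivative of G reproduces f.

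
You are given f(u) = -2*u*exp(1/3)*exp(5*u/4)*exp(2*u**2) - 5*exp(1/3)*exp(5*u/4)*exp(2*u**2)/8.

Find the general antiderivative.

F(u) = -exp(1/3)*exp(5*u/4)*exp(2*u**2)/2 + C

The substitution w = 2*u**2 + 5*u/4 + 1/3 works: f is exactly (dF/dw)*(dw/du) for that inner function.
Check: d/du[-exp(1/3)*exp(5*u/4)*exp(2*u**2)/2] = -2*u*exp(1/3)*exp(5*u/4)*exp(2*u**2) - 5*exp(1/3)*exp(5*u/4)*exp(2*u**2)/8 = f(u).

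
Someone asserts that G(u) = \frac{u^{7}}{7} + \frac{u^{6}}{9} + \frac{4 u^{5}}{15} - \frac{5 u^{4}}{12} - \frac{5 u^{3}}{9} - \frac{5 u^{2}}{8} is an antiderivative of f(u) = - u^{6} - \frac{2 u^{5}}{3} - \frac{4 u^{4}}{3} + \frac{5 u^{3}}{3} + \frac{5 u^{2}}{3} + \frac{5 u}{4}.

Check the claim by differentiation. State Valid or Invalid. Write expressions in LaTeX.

Invalid: d/du[G] - f = 2 u^{6} + \frac{4 u^{5}}{3} + \frac{8 u^{4}}{3} - \frac{10 u^{3}}{3} - \frac{10 u^{2}}{3} - \frac{5 u}{2}, which is not 0.

d/du[G] = u^{6} + \frac{2 u^{5}}{3} + \frac{4 u^{4}}{3} - \frac{5 u^{3}}{3} - \frac{5 u^{2}}{3} - \frac{5 u}{4}
d/du[G] - f(u) = 2 u^{6} + \frac{4 u^{5}}{3} + \frac{8 u^{4}}{3} - \frac{10 u^{3}}{3} - \frac{10 u^{2}}{3} - \frac{5 u}{2} != 0.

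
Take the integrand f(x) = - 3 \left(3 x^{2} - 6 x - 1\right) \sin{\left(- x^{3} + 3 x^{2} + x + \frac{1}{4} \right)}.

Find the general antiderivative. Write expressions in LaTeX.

The substitution u = - x^{3} + 3 x^{2} + x + \frac{1}{4} works: f is exactly (dF/du)*(du/dx) for that inner function.
Check: d/dx[- 3 \cos{\left(- x^{3} + 3 x^{2} + x + \frac{1}{4} \right)}] = - 9 x^{2} \sin{\left(- x^{3} + 3 x^{2} + x + \frac{1}{4} \right)} + 18 x \sin{\left(- x^{3} + 3 x^{2} + x + \frac{1}{4} \right)} + 3 \sin{\left(- x^{3} + 3 x^{2} + x + \frac{1}{4} \right)}, which equals f(x).

F(x) = - 3 \cos{\left(- x^{3} + 3 x^{2} + x + \frac{1}{4} \right)} + C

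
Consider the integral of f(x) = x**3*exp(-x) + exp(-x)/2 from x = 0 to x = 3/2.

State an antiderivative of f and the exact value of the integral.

f has the shape u'v + uv' for u = -x**3 - 3*x**2 - 6*x - 13/2 and v = exp(-x) — it is the derivative of the product u*v.
F(x) = -x**3*exp(-x) - 3*x**2*exp(-x) - 6*x*exp(-x) - 13*exp(-x)/2 is an antiderivative of f.
Check: d/dx[-x**3*exp(-x) - 3*x**2*exp(-x) - 6*x*exp(-x) - 13*exp(-x)/2] = (2*x**3 + 1)*exp(-x)/2, which equals f(x).
F(3/2) = -205*exp(-3/2)/8; F(0) = -13/2.
Integral = F(3/2) - F(0) = 13/2 - 205*exp(-3/2)/8.

Antiderivative: F(x) = -x**3*exp(-x) - 3*x**2*exp(-x) - 6*x*exp(-x) - 13*exp(-x)/2; value = 13/2 - 205*exp(-3/2)/8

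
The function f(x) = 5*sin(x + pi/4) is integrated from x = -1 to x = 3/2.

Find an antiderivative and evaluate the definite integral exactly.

Antiderivative: F(x) = -5*cos(x + pi/4); value = -5*cos(pi/4 + 3/2) + 5*sin(pi/4 + 1)

A candidate is checked by its d/dx: the result must match f(x).
F(x) = -5*cos(x + pi/4) is an antiderivative of f.
Check: d/dx[-5*cos(x + pi/4)] = 5*sin(x + pi/4) = f(x).
F(3/2) = -5*cos(pi/4 + 3/2); F(-1) = -5*sin(pi/4 + 1).
Integral = F(3/2) - F(-1) = -5*cos(pi/4 + 3/2) + 5*sin(pi/4 + 1).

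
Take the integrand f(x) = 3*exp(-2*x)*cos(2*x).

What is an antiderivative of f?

An antiderivative is F(x) = 3*exp(-2*x)*sin(2*x)/4 - 3*exp(-2*x)*cos(2*x)/4.

Whatever form F(x) takes, F'(x) = f(x) is non-negotiable.
Check: d/dx[3*exp(-2*x)*sin(2*x)/4 - 3*exp(-2*x)*cos(2*x)/4] = 3*exp(-2*x)*cos(2*x) = f(x).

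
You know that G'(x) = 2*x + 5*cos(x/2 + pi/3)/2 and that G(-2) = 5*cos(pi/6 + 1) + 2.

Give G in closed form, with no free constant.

G(x) = x**2 + 5*sin(x/2 + pi/3) - 2

Integrate term by term and add the pieces.
A general antiderivative is x**2 + 5*sin(x/2 + pi/3) - 5/2 + C.
The condition gives C = 5*cos(pi/6 + 1) + 2 - (5*cos(pi/6 + 1) + 3/2) = 1/2.
So G(x) = x**2 + 5*sin(x/2 + pi/3) - 2.
Check: d/dx[x**2 + 5*sin(x/2 + pi/3) - 2] = 2*x + 5*cos(x/2 + pi/3)/2 = G'(x).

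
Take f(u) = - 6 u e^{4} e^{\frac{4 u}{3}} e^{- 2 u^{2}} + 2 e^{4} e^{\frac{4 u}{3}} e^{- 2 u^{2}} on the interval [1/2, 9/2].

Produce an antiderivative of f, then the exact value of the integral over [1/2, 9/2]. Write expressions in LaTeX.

f matches the chain-rule pattern g'(h)*h' with inner function h(u) = - 2 u^{2} + \frac{4 u}{3} + 4; substituting w = h(u) collapses the integral.
F(u) = \frac{3 e^{4} e^{\frac{4 u}{3}} e^{- 2 u^{2}}}{2} is an antiderivative of f.
Check: d/du[\frac{3 e^{4} e^{\frac{4 u}{3}} e^{- 2 u^{2}}}{2}] = \left(- 6 u e^{4} e^{\frac{4 u}{3}} + 2 e^{4} e^{\frac{4 u}{3}}\right) e^{- 2 u^{2}}, which equals f(u).
F(9/2) = \frac{3}{2 e^{\frac{61}{2}}}; F(1/2) = \frac{3 e^{\frac{25}{6}}}{2}.
Integral = F(9/2) - F(1/2) = - \frac{3 e^{\frac{25}{6}}}{2} + \frac{3}{2 e^{\frac{61}{2}}}.

Antiderivative: F(u) = \frac{3 e^{4} e^{\frac{4 u}{3}} e^{- 2 u^{2}}}{2}; value = - \frac{3 e^{\frac{25}{6}}}{2} + \frac{3}{2 e^{\frac{61}{2}}}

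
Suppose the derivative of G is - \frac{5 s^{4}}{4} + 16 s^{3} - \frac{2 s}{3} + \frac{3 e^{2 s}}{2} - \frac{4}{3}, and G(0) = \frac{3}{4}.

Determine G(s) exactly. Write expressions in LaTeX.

The integrand splits into summands that can be handled one at a time.
A general antiderivative is - \frac{s^{5}}{4} + 4 s^{4} - \frac{s^{2}}{3} - \frac{4 s}{3} + \frac{3 e^{2 s}}{4} + C.
The condition gives C = \frac{3}{4} - (\frac{3}{4}) = 0.
So G(s) = - \frac{s^{5}}{4} + 4 s^{4} - \frac{s^{2}}{3} - \frac{4 s}{3} + \frac{3 e^{2 s}}{4}.
Check: d/ds[- \frac{s^{5}}{4} + 4 s^{4} - \frac{s^{2}}{3} - \frac{4 s}{3} + \frac{3 e^{2 s}}{4}] = - \frac{5 s^{4}}{4} + 16 s^{3} - \frac{2 s}{3} + \frac{3 e^{2 s}}{2} - \frac{4}{3} = G'(s).

G(s) = - \frac{s^{5}}{4} + 4 s^{4} - \frac{s^{2}}{3} - \frac{4 s}{3} + \frac{3 e^{2 s}}{4}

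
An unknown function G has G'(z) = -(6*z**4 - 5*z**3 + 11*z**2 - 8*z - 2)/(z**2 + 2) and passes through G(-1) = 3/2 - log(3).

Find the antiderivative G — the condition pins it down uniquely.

G(z) = -2*z**3 + 5*z**2/2 + z - log(z**2 + 2) - 2

Whatever form G(z) takes, its d/dz must return the stated G'(z).
A general antiderivative is -2*z**3 + 5*z**2/2 + z - log(z**2 + 2) - 1 + C.
The condition gives C = 3/2 - log(3) - (5/2 - log(3)) = -1.
So G(z) = -2*z**3 + 5*z**2/2 + z - log(z**2 + 2) - 2.
Check: d/dz[-2*z**3 + 5*z**2/2 + z - log(z**2 + 2) - 2] = (-6*z**4 + 5*z**3 - 11*z**2 + 8*z + 2)/(z**2 + 2), which equals G'(z).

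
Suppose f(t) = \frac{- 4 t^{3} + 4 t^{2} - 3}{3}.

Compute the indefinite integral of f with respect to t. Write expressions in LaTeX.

Since d/dt undoes antidifferentiation here, F'(t) = f(t) is required of F(t).
Check: d/dt[- \frac{t^{4}}{3} + \frac{4 t^{3}}{9} - t] = - \frac{4 t^{3}}{3} + \frac{4 t^{2}}{3} - 1, which equals f(t).

F(t) = - \frac{t^{4}}{3} + \frac{4 t^{3}}{9} - t + C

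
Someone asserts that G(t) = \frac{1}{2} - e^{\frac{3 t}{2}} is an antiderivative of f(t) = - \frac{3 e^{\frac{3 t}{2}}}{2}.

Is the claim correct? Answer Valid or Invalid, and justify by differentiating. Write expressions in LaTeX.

Valid - the claim checks out under differentiation.

d/dt[G] = - \frac{3 e^{\frac{3 t}{2}}}{2}
This equals f(t) exactly, so the claim holds.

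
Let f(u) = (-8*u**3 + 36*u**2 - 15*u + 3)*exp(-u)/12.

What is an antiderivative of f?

An antiderivative is F(u) = (8*u**3 - 12*u**2 - 9*u - 12)*exp(-u)/12.

f has the shape v'r + vr' for v = 2*u**3/3 - u**2 - 3*u/4 - 1 and r = exp(-u) — it is the derivative of the product v*r.
Check: d/du[(8*u**3 - 12*u**2 - 9*u - 12)*exp(-u)/12] = (-8*u**3 + 36*u**2 - 15*u + 3)*exp(-u)/12 = f(u).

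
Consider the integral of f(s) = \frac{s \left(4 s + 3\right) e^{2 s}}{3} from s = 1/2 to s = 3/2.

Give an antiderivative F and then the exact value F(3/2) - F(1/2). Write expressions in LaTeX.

Recognize the product-rule pattern: f = u'v + uv' with u = \frac{2 s^{2}}{3} - \frac{s}{6} + \frac{1}{12}, v = e^{2 s}, so integration by parts undoes it.
F(s) = \frac{\left(8 s^{2} - 2 s + 1\right) e^{2 s}}{12} is an antiderivative of f.
Check: d/ds[\frac{\left(8 s^{2} - 2 s + 1\right) e^{2 s}}{12}] = \frac{4 s^{2} e^{2 s}}{3} + s e^{2 s}, which equals f(s).
F(3/2) = \frac{4 e^{3}}{3}; F(1/2) = \frac{e}{6}.
Integral = F(3/2) - F(1/2) = - \frac{e}{6} + \frac{4 e^{3}}{3}.

Antiderivative: F(s) = \frac{\left(8 s^{2} - 2 s + 1\right) e^{2 s}}{12}; value = - \frac{e}{6} + \frac{4 e^{3}}{3}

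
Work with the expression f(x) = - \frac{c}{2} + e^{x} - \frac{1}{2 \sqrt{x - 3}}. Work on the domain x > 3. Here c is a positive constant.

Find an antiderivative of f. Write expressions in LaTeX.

Integrate term by term and add the pieces.
Check: d/dx[\frac{- c x - 2 \sqrt{x - 3} + 2 e^{x}}{2}] = \frac{- c \sqrt{x - 3} + 2 \sqrt{x - 3} e^{x} - 1}{2 \sqrt{x - 3}}, which equals f(x).

An antiderivative is F(x) = \frac{- c x - 2 \sqrt{x - 3} + 2 e^{x}}{2}.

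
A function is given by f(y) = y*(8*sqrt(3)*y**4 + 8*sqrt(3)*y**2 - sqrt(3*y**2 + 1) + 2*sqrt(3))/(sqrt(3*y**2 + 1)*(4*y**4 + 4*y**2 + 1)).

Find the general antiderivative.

F(y) = (16*y**2*sqrt(3*y**2 + 1) + 8*sqrt(3*y**2 + 1) + sqrt(3))/(8*sqrt(3)*y**2 + 4*sqrt(3)) + C

Recover f(y) by differentiating a candidate F(y); any mismatch rules it out.
Check: d/dy[(16*y**2*sqrt(3*y**2 + 1) + 8*sqrt(3*y**2 + 1) + sqrt(3))/(8*sqrt(3)*y**2 + 4*sqrt(3))] = (8*sqrt(3)*y**5 + 8*sqrt(3)*y**3 - y*sqrt(3*y**2 + 1) + 2*sqrt(3)*y)/(4*y**4*sqrt(3*y**2 + 1) + 4*y**2*sqrt(3*y**2 + 1) + sqrt(3*y**2 + 1)), which equals f(y).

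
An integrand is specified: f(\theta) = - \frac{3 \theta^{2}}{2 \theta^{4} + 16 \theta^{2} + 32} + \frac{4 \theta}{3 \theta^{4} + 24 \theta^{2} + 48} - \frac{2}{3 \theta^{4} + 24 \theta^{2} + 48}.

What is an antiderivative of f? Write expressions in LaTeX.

An antiderivative is F(\theta) = \frac{8 \theta - 5 \left(\theta^{2} + 4\right) \operatorname{atan}{\left(\frac{\theta}{2} \right)} - 8}{12 \left(\theta^{2} + 4\right)}.

Integrate term by term and add the pieces.
Check: d/d\theta[\frac{8 \theta - 5 \left(\theta^{2} + 4\right) \operatorname{atan}{\left(\frac{\theta}{2} \right)} - 8}{12 \left(\theta^{2} + 4\right)}] = \frac{- 9 \theta^{2} + 8 \theta - 4}{6 \theta^{4} + 48 \theta^{2} + 96}, which equals f(\theta).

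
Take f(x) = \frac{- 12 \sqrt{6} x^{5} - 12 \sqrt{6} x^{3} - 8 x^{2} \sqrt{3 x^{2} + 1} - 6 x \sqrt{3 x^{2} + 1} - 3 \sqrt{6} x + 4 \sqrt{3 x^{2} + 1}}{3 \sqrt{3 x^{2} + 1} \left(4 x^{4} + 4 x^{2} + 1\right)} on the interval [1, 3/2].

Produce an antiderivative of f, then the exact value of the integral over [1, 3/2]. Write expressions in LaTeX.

A candidate is checked by its d/dx: the result must match f(x).
F(x) = - \frac{4 \sqrt{6} x^{2} \sqrt{3 x^{2} + 1} - 8 x + 2 \sqrt{6} \sqrt{3 x^{2} + 1} - 3}{6 \left(2 x^{2} + 1\right)} is an antiderivative of f.
Check: d/dx[- \frac{4 \sqrt{6} x^{2} \sqrt{3 x^{2} + 1} - 8 x + 2 \sqrt{6} \sqrt{3 x^{2} + 1} - 3}{6 \left(2 x^{2} + 1\right)}] = \frac{- 12 \sqrt{6} x^{5} - 12 \sqrt{6} x^{3} - 8 x^{2} \sqrt{3 x^{2} + 1} - 6 x \sqrt{3 x^{2} + 1} - 3 \sqrt{6} x + 4 \sqrt{3 x^{2} + 1}}{12 x^{4} \sqrt{3 x^{2} + 1} + 12 x^{2} \sqrt{3 x^{2} + 1} + 3 \sqrt{3 x^{2} + 1}}, which equals f(x).
F(3/2) = \frac{5}{11} - \frac{\sqrt{186}}{6}; F(1) = \frac{11}{18} - \frac{2 \sqrt{6}}{3}.
Integral = F(3/2) - F(1) = - \frac{\sqrt{186}}{6} - \frac{31}{198} + \frac{2 \sqrt{6}}{3}.

Antiderivative: F(x) = - \frac{4 \sqrt{6} x^{2} \sqrt{3 x^{2} + 1} - 8 x + 2 \sqrt{6} \sqrt{3 x^{2} + 1} - 3}{6 \left(2 x^{2} + 1\right)}; value = - \frac{\sqrt{186}}{6} - \frac{31}{198} + \frac{2 \sqrt{6}}{3}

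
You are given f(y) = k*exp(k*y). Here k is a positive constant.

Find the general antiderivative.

For F(y) to be correct the identity F'(y) - f(y) = 0 must hold.
Check: d/dy[exp(k*y)] = k*exp(k*y) = f(y).

F(y) = exp(k*y) + C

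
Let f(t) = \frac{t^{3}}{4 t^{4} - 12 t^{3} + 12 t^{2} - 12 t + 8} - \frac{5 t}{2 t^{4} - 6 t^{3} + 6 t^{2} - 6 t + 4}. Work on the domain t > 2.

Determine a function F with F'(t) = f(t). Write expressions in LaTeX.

An antiderivative is F(t) = \frac{- 48 \log{\left(t - 2 \right)} + 90 \log{\left(t - 1 \right)} - 11 \log{\left(t^{2} + 1 \right)} + 66 \operatorname{atan}{\left(t \right)}}{80}.

The denominator factors as 4 \left(t - 2\right) \left(t - 1\right) \left(t^{2} + 1\right); partial fractions split f into directly integrable pieces: - \frac{11 \left(t - 3\right)}{40 \left(t^{2} + 1\right)} + \frac{9}{8 \left(t - 1\right)} - \frac{3}{5 \left(t - 2\right)}.
Check: d/dt[\frac{- 48 \log{\left(t - 2 \right)} + 90 \log{\left(t - 1 \right)} - 11 \log{\left(t^{2} + 1 \right)} + 66 \operatorname{atan}{\left(t \right)}}{80}] = \frac{t^{3} - 10 t}{4 t^{4} - 12 t^{3} + 12 t^{2} - 12 t + 8}, which equals f(t).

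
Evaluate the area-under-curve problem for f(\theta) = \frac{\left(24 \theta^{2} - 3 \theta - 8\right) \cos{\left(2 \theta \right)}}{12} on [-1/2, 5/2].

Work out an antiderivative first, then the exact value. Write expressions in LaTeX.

Antiderivative: F(\theta) = \theta^{2} \sin{\left(2 \theta \right)} - \frac{\theta \sin{\left(2 \theta \right)}}{8} + \theta \cos{\left(2 \theta \right)} - \frac{5 \sin{\left(2 \theta \right)}}{6} - \frac{\cos{\left(2 \theta \right)}}{16}; value = \frac{245 \sin{\left(5 \right)}}{48} - \frac{25 \sin{\left(1 \right)}}{48} + \frac{9 \cos{\left(1 \right)}}{16} + \frac{39 \cos{\left(5 \right)}}{16}

A first test for any F(\theta): its \theta-derivative must equal f(\theta) identically.
F(\theta) = \theta^{2} \sin{\left(2 \theta \right)} - \frac{\theta \sin{\left(2 \theta \right)}}{8} + \theta \cos{\left(2 \theta \right)} - \frac{5 \sin{\left(2 \theta \right)}}{6} - \frac{\cos{\left(2 \theta \right)}}{16} is an antiderivative of f.
Check: d/d\theta[\theta^{2} \sin{\left(2 \theta \right)} - \frac{\theta \sin{\left(2 \theta \right)}}{8} + \theta \cos{\left(2 \theta \right)} - \frac{5 \sin{\left(2 \theta \right)}}{6} - \frac{\cos{\left(2 \theta \right)}}{16}] = 2 \theta^{2} \cos{\left(2 \theta \right)} - \frac{\theta \cos{\left(2 \theta \right)}}{4} - \frac{2 \cos{\left(2 \theta \right)}}{3}, which equals f(\theta).
F(5/2) = \frac{245 \sin{\left(5 \right)}}{48} + \frac{39 \cos{\left(5 \right)}}{16}; F(-1/2) = - \frac{9 \cos{\left(1 \right)}}{16} + \frac{25 \sin{\left(1 \right)}}{48}.
Integral = F(5/2) - F(-1/2) = \frac{245 \sin{\left(5 \right)}}{48} - \frac{25 \sin{\left(1 \right)}}{48} + \frac{9 \cos{\left(1 \right)}}{16} + \frac{39 \cos{\left(5 \right)}}{16}.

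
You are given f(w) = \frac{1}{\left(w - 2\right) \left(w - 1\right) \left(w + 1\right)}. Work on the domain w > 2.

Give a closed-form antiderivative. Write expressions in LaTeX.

An antiderivative is F(w) = \frac{\log{\left(w - 2 \right)}}{3} - \frac{\log{\left(w - 1 \right)}}{2} + \frac{\log{\left(w + 1 \right)}}{6}.

Factor the denominator (\left(w - 2\right) \left(w - 1\right) \left(w + 1\right)) and decompose: f = \frac{1}{6 \left(w + 1\right)} - \frac{1}{2 \left(w - 1\right)} + \frac{1}{3 \left(w - 2\right)}; each piece integrates to a log, atan, or power term.
Check: d/dw[\frac{\log{\left(w - 2 \right)}}{3} - \frac{\log{\left(w - 1 \right)}}{2} + \frac{\log{\left(w + 1 \right)}}{6}] = \frac{1}{w^{3} - 2 w^{2} - w + 2}, which equals f(w).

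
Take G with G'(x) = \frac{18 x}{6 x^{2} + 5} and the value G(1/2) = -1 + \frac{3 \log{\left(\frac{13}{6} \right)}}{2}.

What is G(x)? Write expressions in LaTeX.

G(x) = \frac{3 \log{\left(2 x^{2} + \frac{5}{3} \right)} - 2}{2}

G'(x) matches the chain-rule pattern g'(h)*h' with inner function h(x) = 2 x^{2} + \frac{5}{3}; substituting u = h(x) collapses the integral.
A general antiderivative is \frac{3 \log{\left(2 x^{2} + \frac{5}{3} \right)}}{2} + C.
The condition gives C = -1 + \frac{3 \log{\left(\frac{13}{6} \right)}}{2} - (\frac{3 \log{\left(\frac{13}{6} \right)}}{2}) = -1.
So G(x) = \frac{3 \log{\left(2 x^{2} + \frac{5}{3} \right)} - 2}{2}.
Check: d/dx[\frac{3 \log{\left(2 x^{2} + \frac{5}{3} \right)} - 2}{2}] = \frac{18 x}{6 x^{2} + 5} = G'(x).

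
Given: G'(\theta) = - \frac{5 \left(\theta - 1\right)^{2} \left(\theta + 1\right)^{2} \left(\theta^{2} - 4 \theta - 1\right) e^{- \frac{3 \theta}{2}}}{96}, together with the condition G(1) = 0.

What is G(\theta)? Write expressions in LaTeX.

G(\theta) = \frac{5 \left(\frac{\theta^{2}}{2} - \frac{1}{2}\right)^{3} e^{- \frac{3 \theta}{2}}}{18}

Recognize the product-rule pattern: G'(\theta) = u'v + uv' with u = \frac{5 \left(\frac{\theta^{2}}{2} - \frac{1}{2}\right)^{3}}{18}, v = e^{- \frac{3 \theta}{2}}, so integration by parts undoes it.
A general antiderivative is \frac{5 \left(\frac{\theta^{2}}{2} - \frac{1}{2}\right)^{3} e^{- \frac{3 \theta}{2}}}{18} + C.
The condition gives C = 0 - (0) = 0.
So G(\theta) = \frac{5 \left(\frac{\theta^{2}}{2} - \frac{1}{2}\right)^{3} e^{- \frac{3 \theta}{2}}}{18}.
Check: d/d\theta[\frac{5 \left(\frac{\theta^{2}}{2} - \frac{1}{2}\right)^{3} e^{- \frac{3 \theta}{2}}}{18}] = \frac{\left(- 5 \theta^{6} + 20 \theta^{5} + 15 \theta^{4} - 40 \theta^{3} - 15 \theta^{2} + 20 \theta + 5\right) e^{- \frac{3 \theta}{2}}}{96}, which equals G'(\theta).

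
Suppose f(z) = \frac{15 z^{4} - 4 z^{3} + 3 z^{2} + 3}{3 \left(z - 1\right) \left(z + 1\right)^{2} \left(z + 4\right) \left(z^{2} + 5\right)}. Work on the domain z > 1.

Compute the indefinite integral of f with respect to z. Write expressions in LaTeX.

F(z) = \frac{1071 z \log{\left(z - 1 \right)} + 13755 z \log{\left(z + 1 \right)} - 33176 z \log{\left(z + 4 \right)} + 9175 z \log{\left(z^{2} + 5 \right)} - 274 \sqrt{5} z \operatorname{atan}{\left(\frac{\sqrt{5} z}{5} \right)} + 1071 \log{\left(z - 1 \right)} + 13755 \log{\left(z + 1 \right)} - 33176 \log{\left(z + 4 \right)} + 9175 \log{\left(z^{2} + 5 \right)} - 274 \sqrt{5} \operatorname{atan}{\left(\frac{\sqrt{5} z}{5} \right)} + 5250}{22680 z + 22680} + C

The denominator factors as 3 \left(z - 1\right) \left(z + 1\right)^{2} \left(z + 4\right) \left(z^{2} + 5\right); partial fractions split f into directly integrable pieces: \frac{1835 z - 137}{2268 \left(z^{2} + 5\right)} - \frac{4147}{2835 \left(z + 4\right)} + \frac{131}{216 \left(z + 1\right)} - \frac{25}{108 \left(z + 1\right)^{2}} + \frac{17}{360 \left(z - 1\right)}.
Check: d/dz[\frac{1071 z \log{\left(z - 1 \right)} + 13755 z \log{\left(z + 1 \right)} - 33176 z \log{\left(z + 4 \right)} + 9175 z \log{\left(z^{2} + 5 \right)} - 274 \sqrt{5} z \operatorname{atan}{\left(\frac{\sqrt{5} z}{5} \right)} + 1071 \log{\left(z - 1 \right)} + 13755 \log{\left(z + 1 \right)} - 33176 \log{\left(z + 4 \right)} + 9175 \log{\left(z^{2} + 5 \right)} - 274 \sqrt{5} \operatorname{atan}{\left(\frac{\sqrt{5} z}{5} \right)} + 5250}{22680 z + 22680}] = \frac{15 z^{4} - 4 z^{3} + 3 z^{2} + 3}{3 z^{6} + 15 z^{5} + 24 z^{4} + 60 z^{3} + 33 z^{2} - 75 z - 60}, which equals f(z).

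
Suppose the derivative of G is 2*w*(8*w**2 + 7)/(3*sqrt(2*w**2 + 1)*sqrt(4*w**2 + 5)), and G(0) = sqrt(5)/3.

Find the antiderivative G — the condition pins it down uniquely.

G(w) = sqrt(2*w**2 + 1)*sqrt(4*w**2 + 5)/3

Recognize the product-rule pattern: G'(w) = u'v + uv' with u = 2*sqrt(w**2 + 1/2)/3, v = sqrt(2*w**2 + 5/2), so integration by parts undoes it.
A general antiderivative is 2*sqrt(w**2 + 1/2)*sqrt(2*w**2 + 5/2)/3 + C.
The condition gives C = sqrt(5)/3 - (sqrt(5)/3) = 0.
So G(w) = sqrt(2*w**2 + 1)*sqrt(4*w**2 + 5)/3.
Check: d/dw[sqrt(2*w**2 + 1)*sqrt(4*w**2 + 5)/3] = (16*w**3 + 14*w)/(3*sqrt(2*w**2 + 1)*sqrt(4*w**2 + 5)), which equals G'(w).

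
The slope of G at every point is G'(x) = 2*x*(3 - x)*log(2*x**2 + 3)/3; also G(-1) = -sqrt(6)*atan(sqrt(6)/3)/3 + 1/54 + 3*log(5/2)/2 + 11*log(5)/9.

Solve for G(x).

G(x) = -(12*x**3*log(2*x**2 + 3) - 8*x**3 - 54*x**2*log(2*x**2 + 3) + 54*x**2 + 36*x - 81*log(x**2 + 3/2) - 18*sqrt(6)*atan(sqrt(6)*x/3) - 27)/54

Any candidate G(x) must reproduce the stated G'(x) exactly.
A general antiderivative is 4*x**3/27 - x**2 - 2*x/3 + (-2*x**3/9 + x**2)*log(2*x**2 + 3) + 3*log(x**2 + 3/2)/2 + sqrt(6)*atan(sqrt(6)*x/3)/3 + C.
The condition gives C = -sqrt(6)*atan(sqrt(6)/3)/3 + 1/54 + 3*log(5/2)/2 + 11*log(5)/9 - (-sqrt(6)*atan(sqrt(6)/3)/3 - 13/27 + 3*log(5/2)/2 + 11*log(5)/9) = 1/2.
So G(x) = -(12*x**3*log(2*x**2 + 3) - 8*x**3 - 54*x**2*log(2*x**2 + 3) + 54*x**2 + 36*x - 81*log(x**2 + 3/2) - 18*sqrt(6)*atan(sqrt(6)*x/3) - 27)/54.
Check: d/dx[-(12*x**3*log(2*x**2 + 3) - 8*x**3 - 54*x**2*log(2*x**2 + 3) + 54*x**2 + 36*x - 81*log(x**2 + 3/2) - 18*sqrt(6)*atan(sqrt(6)*x/3) - 27)/54] = -2*x**2*log(2*x**2 + 3)/3 + 2*x*log(2*x**2 + 3), which equals G'(x).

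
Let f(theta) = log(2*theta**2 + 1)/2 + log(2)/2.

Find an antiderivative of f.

Whatever form F(theta) takes, F'(theta) = f(theta) is non-negotiable.
Check: d/dtheta[theta*log(4*theta**2 + 2)/2 - theta + sqrt(2)*atan(sqrt(2)*theta)/2] = log(2*theta**2 + 1)/2 + log(2)/2 = f(theta).

An antiderivative is F(theta) = theta*log(4*theta**2 + 2)/2 - theta + sqrt(2)*atan(sqrt(2)*theta)/2.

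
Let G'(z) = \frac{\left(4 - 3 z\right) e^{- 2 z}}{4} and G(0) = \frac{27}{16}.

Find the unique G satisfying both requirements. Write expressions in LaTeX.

G'(z) has the shape u'v + uv' for u = \frac{3 z}{8} - \frac{5}{16} and v = e^{- 2 z} — it is the derivative of the product u*v.
A general antiderivative is \frac{\left(6 z - 5\right) e^{- 2 z}}{16} + C.
The condition gives C = \frac{27}{16} - (- \frac{5}{16}) = 2.
So G(z) = \frac{\left(6 z + 32 e^{2 z} - 5\right) e^{- 2 z}}{16}.
Check: d/dz[\frac{\left(6 z + 32 e^{2 z} - 5\right) e^{- 2 z}}{16}] = \frac{\left(4 - 3 z\right) e^{- 2 z}}{4} = G'(z).

G(z) = \frac{\left(6 z + 32 e^{2 z} - 5\right) e^{- 2 z}}{16}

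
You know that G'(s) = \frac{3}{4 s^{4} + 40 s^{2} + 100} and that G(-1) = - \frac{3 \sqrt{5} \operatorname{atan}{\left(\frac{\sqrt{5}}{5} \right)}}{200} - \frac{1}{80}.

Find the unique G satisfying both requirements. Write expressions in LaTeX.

G(s) = \frac{3 s}{40 s^{2} + 200} + \frac{3 \sqrt{5} \operatorname{atan}{\left(\frac{\sqrt{5} s}{5} \right)}}{200}

Recover the given G'(s) by differentiating a candidate G(s); any mismatch rules it out.
A general antiderivative is \frac{3 s}{40 s^{2} + 200} + \frac{3 \sqrt{5} \operatorname{atan}{\left(\frac{\sqrt{5} s}{5} \right)}}{200} + C.
The condition gives C = - \frac{3 \sqrt{5} \operatorname{atan}{\left(\frac{\sqrt{5}}{5} \right)}}{200} - \frac{1}{80} - (- \frac{3 \sqrt{5} \operatorname{atan}{\left(\frac{\sqrt{5}}{5} \right)}}{200} - \frac{1}{80}) = 0.
So G(s) = \frac{3 s}{40 s^{2} + 200} + \frac{3 \sqrt{5} \operatorname{atan}{\left(\frac{\sqrt{5} s}{5} \right)}}{200}.
Check: d/ds[\frac{3 s}{40 s^{2} + 200} + \frac{3 \sqrt{5} \operatorname{atan}{\left(\frac{\sqrt{5} s}{5} \right)}}{200}] = \frac{3}{4 s^{4} + 40 s^{2} + 100} = G'(s).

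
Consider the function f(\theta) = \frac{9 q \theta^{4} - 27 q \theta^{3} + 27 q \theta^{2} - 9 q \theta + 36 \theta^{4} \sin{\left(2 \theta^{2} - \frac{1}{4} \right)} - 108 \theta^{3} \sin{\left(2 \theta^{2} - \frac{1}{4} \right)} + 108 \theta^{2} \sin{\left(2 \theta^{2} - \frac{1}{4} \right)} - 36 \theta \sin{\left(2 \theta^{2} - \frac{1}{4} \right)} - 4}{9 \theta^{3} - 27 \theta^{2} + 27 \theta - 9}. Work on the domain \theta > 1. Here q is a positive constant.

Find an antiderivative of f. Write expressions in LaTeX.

An antiderivative is F(\theta) = \frac{q \theta^{2}}{2} - \cos{\left(2 \theta^{2} - \frac{1}{4} \right)} + \frac{2}{9 \theta^{2} - 18 \theta + 9}.

For F(\theta) to be correct the identity F'(\theta) - f(\theta) = 0 must hold.
Check: d/d\theta[\frac{q \theta^{2}}{2} - \cos{\left(2 \theta^{2} - \frac{1}{4} \right)} + \frac{2}{9 \theta^{2} - 18 \theta + 9}] = \frac{9 q \theta^{4} - 27 q \theta^{3} + 27 q \theta^{2} - 9 q \theta + 36 \theta^{4} \sin{\left(2 \theta^{2} - \frac{1}{4} \right)} - 108 \theta^{3} \sin{\left(2 \theta^{2} - \frac{1}{4} \right)} + 108 \theta^{2} \sin{\left(2 \theta^{2} - \frac{1}{4} \right)} - 36 \theta \sin{\left(2 \theta^{2} - \frac{1}{4} \right)} - 4}{9 \theta^{3} - 27 \theta^{2} + 27 \theta - 9} = f(\theta).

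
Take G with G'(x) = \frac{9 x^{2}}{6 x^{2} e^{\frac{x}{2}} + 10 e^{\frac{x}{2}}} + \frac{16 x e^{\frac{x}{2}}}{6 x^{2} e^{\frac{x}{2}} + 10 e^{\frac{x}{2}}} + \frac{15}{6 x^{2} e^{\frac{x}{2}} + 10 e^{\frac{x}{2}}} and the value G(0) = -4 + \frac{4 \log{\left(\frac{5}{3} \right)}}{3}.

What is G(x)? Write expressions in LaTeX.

G(x) = \frac{4 \log{\left(x^{2} + \frac{5}{3} \right)}}{3} - 1 - 3 e^{- \frac{x}{2}}

Integrate term by term and add the pieces.
A general antiderivative is \frac{4 \log{\left(x^{2} + \frac{5}{3} \right)}}{3} - 3 e^{- \frac{x}{2}} + C.
The condition gives C = -4 + \frac{4 \log{\left(\frac{5}{3} \right)}}{3} - (-3 + \frac{4 \log{\left(\frac{5}{3} \right)}}{3}) = -1.
So G(x) = \frac{4 \log{\left(x^{2} + \frac{5}{3} \right)}}{3} - 1 - 3 e^{- \frac{x}{2}}.
Check: d/dx[\frac{4 \log{\left(x^{2} + \frac{5}{3} \right)}}{3} - 1 - 3 e^{- \frac{x}{2}}] = \frac{9 x^{2} + 16 x e^{\frac{x}{2}} + 15}{6 x^{2} e^{\frac{x}{2}} + 10 e^{\frac{x}{2}}}, which equals G'(x).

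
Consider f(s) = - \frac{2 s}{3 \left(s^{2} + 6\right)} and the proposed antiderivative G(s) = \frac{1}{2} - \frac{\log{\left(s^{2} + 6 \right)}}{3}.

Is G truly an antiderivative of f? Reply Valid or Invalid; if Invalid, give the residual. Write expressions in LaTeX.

d/ds[G] = - \frac{2 s}{3 s^{2} + 18}
This equals f(s) exactly, so the claim holds.

Valid. The derivative of G reproduces f.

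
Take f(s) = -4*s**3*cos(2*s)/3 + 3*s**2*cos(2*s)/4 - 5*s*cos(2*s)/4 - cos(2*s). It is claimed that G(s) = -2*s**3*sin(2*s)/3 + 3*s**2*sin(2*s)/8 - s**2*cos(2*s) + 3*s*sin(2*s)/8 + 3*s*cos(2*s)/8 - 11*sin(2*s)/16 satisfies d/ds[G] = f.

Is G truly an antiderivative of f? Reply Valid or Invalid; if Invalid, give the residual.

d/ds[G] = -4*s**3*cos(2*s)/3 + 3*s**2*cos(2*s)/4 - 5*s*cos(2*s)/4 + 3*sin(2*s)/8 - cos(2*s)
d/ds[G] - f(s) = 3*sin(2*s)/8 != 0.

Invalid: d/ds[G] - f = 3*sin(2*s)/8, which is not 0.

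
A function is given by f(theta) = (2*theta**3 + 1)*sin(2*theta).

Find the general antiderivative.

For F(theta) to be correct the identity F'(theta) - f(theta) = 0 must hold.
Check: d/dtheta[-(4*theta**3*cos(2*theta) - 6*theta**2*sin(2*theta) - 6*theta*cos(2*theta) + 3*sin(2*theta) + 2*cos(2*theta))/4] = 2*theta**3*sin(2*theta) + sin(2*theta), which equals f(theta).

F(theta) = -(4*theta**3*cos(2*theta) - 6*theta**2*sin(2*theta) - 6*theta*cos(2*theta) + 3*sin(2*theta) + 2*cos(2*theta))/4 + C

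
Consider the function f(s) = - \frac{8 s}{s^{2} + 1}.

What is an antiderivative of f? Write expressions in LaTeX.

The substitution u = 2 s^{2} + 2 works: f is exactly (dF/du)*(du/ds) for that inner function.
Check: d/ds[- 4 \log{\left(2 s^{2} + 2 \right)}] = - \frac{8 s}{s^{2} + 1} = f(s).

An antiderivative is F(s) = - 4 \log{\left(2 s^{2} + 2 \right)}.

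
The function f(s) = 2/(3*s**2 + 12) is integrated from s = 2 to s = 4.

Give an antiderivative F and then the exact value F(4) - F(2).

Any candidate F(s) must reproduce f(s) exactly when differentiated.
F(s) = atan(s/2)/3 is an antiderivative of f.
Check: d/ds[atan(s/2)/3] = 2/(3*s**2 + 12) = f(s).
F(4) = atan(2)/3; F(2) = pi/12.
Integral = F(4) - F(2) = -pi/12 + atan(2)/3.

Antiderivative: F(s) = atan(s/2)/3; value = -pi/12 + atan(2)/3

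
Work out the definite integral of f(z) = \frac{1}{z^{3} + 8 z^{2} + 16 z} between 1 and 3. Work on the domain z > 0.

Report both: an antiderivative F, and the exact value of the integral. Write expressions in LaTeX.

Antiderivative: F(z) = \frac{\log{\left(z \right)}}{16} - \frac{\log{\left(z + 4 \right)}}{16} + \frac{1}{4 z + 16}; value = - \frac{\log{\left(7 \right)}}{16} - \frac{1}{70} + \frac{\log{\left(3 \right)}}{16} + \frac{\log{\left(5 \right)}}{16}

The denominator factors as z \left(z + 4\right)^{2}; partial fractions split f into directly integrable pieces: - \frac{1}{16 \left(z + 4\right)} - \frac{1}{4 \left(z + 4\right)^{2}} + \frac{1}{16 z}.
F(z) = \frac{\log{\left(z \right)}}{16} - \frac{\log{\left(z + 4 \right)}}{16} + \frac{1}{4 z + 16} is an antiderivative of f.
Check: d/dz[\frac{\log{\left(z \right)}}{16} - \frac{\log{\left(z + 4 \right)}}{16} + \frac{1}{4 z + 16}] = \frac{1}{z^{3} + 8 z^{2} + 16 z} = f(z).
F(3) = - \frac{\log{\left(7 \right)}}{16} + \frac{1}{28} + \frac{\log{\left(3 \right)}}{16}; F(1) = \frac{1}{20} - \frac{\log{\left(5 \right)}}{16}.
Integral = F(3) - F(1) = - \frac{\log{\left(7 \right)}}{16} - \frac{1}{70} + \frac{\log{\left(3 \right)}}{16} + \frac{\log{\left(5 \right)}}{16}.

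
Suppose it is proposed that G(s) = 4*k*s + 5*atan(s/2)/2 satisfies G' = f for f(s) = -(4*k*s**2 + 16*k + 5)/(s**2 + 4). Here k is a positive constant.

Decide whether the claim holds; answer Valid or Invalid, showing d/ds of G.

d/ds[G] = (4*k*s**2 + 16*k + 5)/(s**2 + 4)
d/ds[G] - f(s) = (8*k*s**2 + 32*k + 10)/(s**2 + 4) != 0.

Invalid: d/ds[G] - f = (8*k*s**2 + 32*k + 10)/(s**2 + 4), which is not 0.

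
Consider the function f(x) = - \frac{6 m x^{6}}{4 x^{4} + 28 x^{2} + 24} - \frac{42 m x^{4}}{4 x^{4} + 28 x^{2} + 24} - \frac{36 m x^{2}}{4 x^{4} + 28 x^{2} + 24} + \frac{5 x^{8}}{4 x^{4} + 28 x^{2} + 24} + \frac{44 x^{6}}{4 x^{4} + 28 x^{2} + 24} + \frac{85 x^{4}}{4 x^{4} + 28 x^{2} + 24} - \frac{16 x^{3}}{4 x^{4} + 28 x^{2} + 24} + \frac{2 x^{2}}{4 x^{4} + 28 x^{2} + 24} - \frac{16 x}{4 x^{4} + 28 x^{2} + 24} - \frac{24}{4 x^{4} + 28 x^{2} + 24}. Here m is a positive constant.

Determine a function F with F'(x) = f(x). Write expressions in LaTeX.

The integrand splits into summands that can be handled one at a time.
Check: d/dx[\frac{- 2 m x^{3} + x^{5} + 3 x^{3} - 8 x - 8 \log{\left(x^{2} + 6 \right)} + 4 \operatorname{atan}{\left(x \right)} - 20}{4}] = \frac{- 6 m x^{6} - 42 m x^{4} - 36 m x^{2} + 5 x^{8} + 44 x^{6} + 85 x^{4} - 16 x^{3} + 2 x^{2} - 16 x - 24}{4 x^{4} + 28 x^{2} + 24}, which equals f(x).

An antiderivative is F(x) = \frac{- 2 m x^{3} + x^{5} + 3 x^{3} - 8 x - 8 \log{\left(x^{2} + 6 \right)} + 4 \operatorname{atan}{\left(x \right)} - 20}{4}.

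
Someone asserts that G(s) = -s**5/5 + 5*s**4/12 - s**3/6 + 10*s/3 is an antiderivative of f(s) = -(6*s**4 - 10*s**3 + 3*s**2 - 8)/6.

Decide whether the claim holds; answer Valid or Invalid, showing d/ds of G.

Invalid: d/ds[G] - f = 2, which is not 0.

d/ds[G] = -s**4 + 5*s**3/3 - s**2/2 + 10/3
d/ds[G] - f(s) = 2 != 0.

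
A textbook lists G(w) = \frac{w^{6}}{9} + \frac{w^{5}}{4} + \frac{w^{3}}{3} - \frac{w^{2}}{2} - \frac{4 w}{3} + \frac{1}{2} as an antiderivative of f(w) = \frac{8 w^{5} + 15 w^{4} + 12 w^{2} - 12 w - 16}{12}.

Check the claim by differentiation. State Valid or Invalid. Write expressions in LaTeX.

d/dw[G] = \frac{2 w^{5}}{3} + \frac{5 w^{4}}{4} + w^{2} - w - \frac{4}{3}
This equals f(w) exactly, so the claim holds.

Valid. The derivative of G reproduces f.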